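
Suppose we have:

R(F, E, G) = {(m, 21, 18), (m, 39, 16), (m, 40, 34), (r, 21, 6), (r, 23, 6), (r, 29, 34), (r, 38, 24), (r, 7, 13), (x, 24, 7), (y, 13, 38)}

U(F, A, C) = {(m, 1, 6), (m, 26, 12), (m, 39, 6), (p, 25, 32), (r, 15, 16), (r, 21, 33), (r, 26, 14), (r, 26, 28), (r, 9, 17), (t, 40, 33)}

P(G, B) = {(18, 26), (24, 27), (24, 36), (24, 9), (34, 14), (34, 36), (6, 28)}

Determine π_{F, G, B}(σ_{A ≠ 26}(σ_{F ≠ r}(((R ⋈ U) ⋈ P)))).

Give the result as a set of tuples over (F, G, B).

{(m, 18, 26), (m, 34, 14), (m, 34, 36)}

R ⋈ U (natural join on F): {(m, 21, 18, 1, 6), (m, 21, 18, 26, 12), (m, 21, 18, 39, 6), (m, 39, 16, 1, 6), (m, 39, 16, 26, 12), (m, 39, 16, 39, 6), (m, 40, 34, 1, 6), (m, 40, 34, 26, 12), (m, 40, 34, 39, 6), (r, 21, 6, 15, 16), (r, 21, 6, 21, 33), (r, 21, 6, 26, 14), (r, 21, 6, 26, 28), (r, 21, 6, 9, 17), (r, 23, 6, 15, 16), (r, 23, 6, 21, 33), (r, 23, 6, 26, 14), (r, 23, 6, 26, 28), (r, 23, 6, 9, 17), (r, 29, 34, 15, 16), (r, 29, 34, 21, 33), (r, 29, 34, 26, 14), (r, 29, 34, 26, 28), (r, 29, 34, 9, 17), (r, 38, 24, 15, 16), (r, 38, 24, 21, 33), (r, 38, 24, 26, 14), (r, 38, 24, 26, 28), (r, 38, 24, 9, 17), (r, 7, 13, 15, 16), (r, 7, 13, 21, 33), (r, 7, 13, 26, 14), (r, 7, 13, 26, 28), (r, 7, 13, 9, 17)}
(R ⋈ U) ⋈ P (natural join on G): {(m, 21, 18, 1, 6, 26), (m, 21, 18, 26, 12, 26), (m, 21, 18, 39, 6, 26), (m, 40, 34, 1, 6, 14), (m, 40, 34, 1, 6, 36), (m, 40, 34, 26, 12, 14), (m, 40, 34, 26, 12, 36), (m, 40, 34, 39, 6, 14), (m, 40, 34, 39, 6, 36), (r, 21, 6, 15, 16, 28), (r, 21, 6, 21, 33, 28), (r, 21, 6, 26, 14, 28), (r, 21, 6, 26, 28, 28), (r, 21, 6, 9, 17, 28), (r, 23, 6, 15, 16, 28), (r, 23, 6, 21, 33, 28), (r, 23, 6, 26, 14, 28), (r, 23, 6, 26, 28, 28), (r, 23, 6, 9, 17, 28), (r, 29, 34, 15, 16, 14), (r, 29, 34, 15, 16, 36), (r, 29, 34, 21, 33, 14), (r, 29, 34, 21, 33, 36), (r, 29, 34, 26, 14, 14), (r, 29, 34, 26, 14, 36), (r, 29, 34, 26, 28, 14), (r, 29, 34, 26, 28, 36), (r, 29, 34, 9, 17, 14), (r, 29, 34, 9, 17, 36), (r, 38, 24, 15, 16, 27), (r, 38, 24, 15, 16, 36), (r, 38, 24, 15, 16, 9), (r, 38, 24, 21, 33, 27), (r, 38, 24, 21, 33, 36), (r, 38, 24, 21, 33, 9), (r, 38, 24, 26, 14, 27), (r, 38, 24, 26, 14, 36), (r, 38, 24, 26, 14, 9), (r, 38, 24, 26, 28, 27), (r, 38, 24, 26, 28, 36), (r, 38, 24, 26, 28, 9), (r, 38, 24, 9, 17, 27), (r, 38, 24, 9, 17, 36), (r, 38, 24, 9, 17, 9)}
Selection F ≠ r: {(m, 21, 18, 1, 6, 26), (m, 21, 18, 26, 12, 26), (m, 21, 18, 39, 6, 26), (m, 40, 34, 1, 6, 14), (m, 40, 34, 1, 6, 36), (m, 40, 34, 26, 12, 14), (m, 40, 34, 26, 12, 36), (m, 40, 34, 39, 6, 14), (m, 40, 34, 39, 6, 36)}
Selection A ≠ 26: {(m, 21, 18, 1, 6, 26), (m, 21, 18, 39, 6, 26), (m, 40, 34, 1, 6, 14), (m, 40, 34, 1, 6, 36), (m, 40, 34, 39, 6, 14), (m, 40, 34, 39, 6, 36)}
Projecting to F, G, B (3 duplicate(s) eliminated): {(m, 18, 26), (m, 34, 14), (m, 34, 36)}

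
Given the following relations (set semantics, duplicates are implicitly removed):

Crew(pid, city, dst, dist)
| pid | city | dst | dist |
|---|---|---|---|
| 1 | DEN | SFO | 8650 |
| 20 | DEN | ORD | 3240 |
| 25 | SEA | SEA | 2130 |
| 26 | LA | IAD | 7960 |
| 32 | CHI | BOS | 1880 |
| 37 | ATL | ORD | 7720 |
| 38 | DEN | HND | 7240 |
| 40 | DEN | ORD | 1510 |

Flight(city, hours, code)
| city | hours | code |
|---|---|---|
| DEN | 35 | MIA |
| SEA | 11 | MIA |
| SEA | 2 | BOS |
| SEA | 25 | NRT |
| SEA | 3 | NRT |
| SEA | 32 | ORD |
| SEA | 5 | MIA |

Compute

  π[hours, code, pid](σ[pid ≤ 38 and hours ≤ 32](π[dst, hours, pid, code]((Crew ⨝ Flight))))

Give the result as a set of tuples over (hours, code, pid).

{(11, MIA, 25), (2, BOS, 25), (25, NRT, 25), (3, NRT, 25), (32, ORD, 25), (5, MIA, 25)}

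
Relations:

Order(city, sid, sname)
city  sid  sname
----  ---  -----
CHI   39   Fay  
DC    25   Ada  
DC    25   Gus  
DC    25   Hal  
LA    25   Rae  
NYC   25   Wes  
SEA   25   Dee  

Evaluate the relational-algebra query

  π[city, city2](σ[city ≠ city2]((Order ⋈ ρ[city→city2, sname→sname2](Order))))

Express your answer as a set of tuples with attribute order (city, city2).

ρ[city→city2, sname→sname2]: schema becomes (city2, sid, sname2); tuples unchanged.
Joining Order and ρ[city→city2, sname→sname2](Order) on sid yields {(CHI, 39, Fay, CHI, Fay), (DC, 25, Ada, DC, Ada), (DC, 25, Ada, DC, Gus), (DC, 25, Ada, DC, Hal), (DC, 25, Ada, LA, Rae), (DC, 25, Ada, NYC, Wes), (DC, 25, Ada, SEA, Dee), (DC, 25, Gus, DC, Ada), (DC, 25, Gus, DC, Gus), (DC, 25, Gus, DC, Hal), (DC, 25, Gus, LA, Rae), (DC, 25, Gus, NYC, Wes), (DC, 25, Gus, SEA, Dee), (DC, 25, Hal, DC, Ada), (DC, 25, Hal, DC, Gus), (DC, 25, Hal, DC, Hal), (DC, 25, Hal, LA, Rae), (DC, 25, Hal, NYC, Wes), (DC, 25, Hal, SEA, Dee), (LA, 25, Rae, DC, Ada), (LA, 25, Rae, DC, Gus), (LA, 25, Rae, DC, Hal), (LA, 25, Rae, LA, Rae), (LA, 25, Rae, NYC, Wes), (LA, 25, Rae, SEA, Dee), (NYC, 25, Wes, DC, Ada), (NYC, 25, Wes, DC, Gus), (NYC, 25, Wes, DC, Hal), (NYC, 25, Wes, LA, Rae), (NYC, 25, Wes, NYC, Wes), (NYC, 25, Wes, SEA, Dee), (SEA, 25, Dee, DC, Ada), (SEA, 25, Dee, DC, Gus), (SEA, 25, Dee, DC, Hal), (SEA, 25, Dee, LA, Rae), (SEA, 25, Dee, NYC, Wes), (SEA, 25, Dee, SEA, Dee)}.
Filtering on city ≠ city2 leaves {(DC, 25, Ada, LA, Rae), (DC, 25, Ada, NYC, Wes), (DC, 25, Ada, SEA, Dee), (DC, 25, Gus, LA, Rae), (DC, 25, Gus, NYC, Wes), (DC, 25, Gus, SEA, Dee), (DC, 25, Hal, LA, Rae), (DC, 25, Hal, NYC, Wes), (DC, 25, Hal, SEA, Dee), (LA, 25, Rae, DC, Ada), (LA, 25, Rae, DC, Gus), (LA, 25, Rae, DC, Hal), (LA, 25, Rae, NYC, Wes), (LA, 25, Rae, SEA, Dee), (NYC, 25, Wes, DC, Ada), (NYC, 25, Wes, DC, Gus), (NYC, 25, Wes, DC, Hal), (NYC, 25, Wes, LA, Rae), (NYC, 25, Wes, SEA, Dee), (SEA, 25, Dee, DC, Ada), (SEA, 25, Dee, DC, Gus), (SEA, 25, Dee, DC, Hal), (SEA, 25, Dee, LA, Rae), (SEA, 25, Dee, NYC, Wes)}.
Projecting to city, city2 (12 duplicate(s) eliminated): {(DC, LA), (DC, NYC), (DC, SEA), (LA, DC), (LA, NYC), (LA, SEA), (NYC, DC), (NYC, LA), (NYC, SEA), (SEA, DC), (SEA, LA), (SEA, NYC)}

{(DC, LA), (DC, NYC), (DC, SEA), (LA, DC), (LA, NYC), (LA, SEA), (NYC, DC), (NYC, LA), (NYC, SEA), (SEA, DC), (SEA, LA), (SEA, NYC)}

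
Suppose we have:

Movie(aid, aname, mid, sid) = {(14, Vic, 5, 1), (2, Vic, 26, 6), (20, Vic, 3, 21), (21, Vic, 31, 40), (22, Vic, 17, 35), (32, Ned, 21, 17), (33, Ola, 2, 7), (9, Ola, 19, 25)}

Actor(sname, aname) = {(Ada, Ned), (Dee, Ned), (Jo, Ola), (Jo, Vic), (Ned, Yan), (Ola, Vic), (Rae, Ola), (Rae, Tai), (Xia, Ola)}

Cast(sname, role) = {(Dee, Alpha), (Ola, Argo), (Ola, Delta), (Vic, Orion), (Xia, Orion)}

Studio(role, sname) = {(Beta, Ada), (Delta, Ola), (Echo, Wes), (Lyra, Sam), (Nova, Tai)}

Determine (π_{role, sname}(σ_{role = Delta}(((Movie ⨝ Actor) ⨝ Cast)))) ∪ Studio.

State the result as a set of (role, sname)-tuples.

Movie ⋈ Actor (natural join on aname): {(14, Vic, 5, 1, Jo), (14, Vic, 5, 1, Ola), (2, Vic, 26, 6, Jo), (2, Vic, 26, 6, Ola), (20, Vic, 3, 21, Jo), (20, Vic, 3, 21, Ola), (21, Vic, 31, 40, Jo), (21, Vic, 31, 40, Ola), (22, Vic, 17, 35, Jo), (22, Vic, 17, 35, Ola), (32, Ned, 21, 17, Ada), (32, Ned, 21, 17, Dee), (33, Ola, 2, 7, Jo), (33, Ola, 2, 7, Rae), (33, Ola, 2, 7, Xia), (9, Ola, 19, 25, Jo), (9, Ola, 19, 25, Rae), (9, Ola, 19, 25, Xia)}
(Movie ⨝ Actor) ⋈ Cast (natural join on sname): {(14, Vic, 5, 1, Ola, Argo), (14, Vic, 5, 1, Ola, Delta), (2, Vic, 26, 6, Ola, Argo), (2, Vic, 26, 6, Ola, Delta), (20, Vic, 3, 21, Ola, Argo), (20, Vic, 3, 21, Ola, Delta), (21, Vic, 31, 40, Ola, Argo), (21, Vic, 31, 40, Ola, Delta), (22, Vic, 17, 35, Ola, Argo), (22, Vic, 17, 35, Ola, Delta), (32, Ned, 21, 17, Dee, Alpha), (33, Ola, 2, 7, Xia, Orion), (9, Ola, 19, 25, Xia, Orion)}
Filtering on role = Delta leaves {(14, Vic, 5, 1, Ola, Delta), (2, Vic, 26, 6, Ola, Delta), (20, Vic, 3, 21, Ola, Delta), (21, Vic, 31, 40, Ola, Delta), (22, Vic, 17, 35, Ola, Delta)}.
π_{role, sname} gives {(Delta, Ola)} (4 duplicate(s) eliminated).
Taking the union: {(Beta, Ada), (Delta, Ola), (Echo, Wes), (Lyra, Sam), (Nova, Tai)}

{(Beta, Ada), (Delta, Ola), (Echo, Wes), (Lyra, Sam), (Nova, Tai)}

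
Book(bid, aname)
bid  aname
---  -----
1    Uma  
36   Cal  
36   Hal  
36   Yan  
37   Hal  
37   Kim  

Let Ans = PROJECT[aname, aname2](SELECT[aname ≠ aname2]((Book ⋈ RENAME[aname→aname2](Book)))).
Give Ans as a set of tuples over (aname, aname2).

{(Cal, Hal), (Cal, Yan), (Hal, Cal), (Hal, Kim), (Hal, Yan), (Kim, Hal), (Yan, Cal), (Yan, Hal)}

ρ[aname→aname2]: schema becomes (bid, aname2); tuples unchanged.
Joining Book and RENAME[aname→aname2](Book) on bid yields {(1, Uma, Uma), (36, Cal, Cal), (36, Cal, Hal), (36, Cal, Yan), (36, Hal, Cal), (36, Hal, Hal), (36, Hal, Yan), (36, Yan, Cal), (36, Yan, Hal), (36, Yan, Yan), (37, Hal, Hal), (37, Hal, Kim), (37, Kim, Hal), (37, Kim, Kim)}.
Selection aname ≠ aname2: {(36, Cal, Hal), (36, Cal, Yan), (36, Hal, Cal), (36, Hal, Yan), (36, Yan, Cal), (36, Yan, Hal), (37, Hal, Kim), (37, Kim, Hal)}
Projecting to aname, aname2: {(Cal, Hal), (Cal, Yan), (Hal, Cal), (Hal, Kim), (Hal, Yan), (Kim, Hal), (Yan, Cal), (Yan, Hal)}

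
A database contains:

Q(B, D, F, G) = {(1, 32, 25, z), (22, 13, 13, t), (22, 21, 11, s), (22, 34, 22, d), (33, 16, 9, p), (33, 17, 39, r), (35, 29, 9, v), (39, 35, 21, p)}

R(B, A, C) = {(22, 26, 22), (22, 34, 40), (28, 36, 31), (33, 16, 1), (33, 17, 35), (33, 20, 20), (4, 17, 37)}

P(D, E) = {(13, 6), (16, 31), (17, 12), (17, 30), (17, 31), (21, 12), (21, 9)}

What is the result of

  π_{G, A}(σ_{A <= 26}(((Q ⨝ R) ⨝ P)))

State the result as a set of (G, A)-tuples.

{(p, 16), (p, 17), (p, 20), (r, 16), (r, 17), (r, 20), (s, 26), (t, 26)}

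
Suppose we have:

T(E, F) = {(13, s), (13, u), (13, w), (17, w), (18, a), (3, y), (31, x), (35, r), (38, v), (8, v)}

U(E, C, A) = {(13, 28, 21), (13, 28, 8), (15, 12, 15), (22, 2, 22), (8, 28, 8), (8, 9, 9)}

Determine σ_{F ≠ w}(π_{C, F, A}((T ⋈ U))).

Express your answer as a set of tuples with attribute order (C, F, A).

Joining T and U on E yields {(13, s, 28, 21), (13, s, 28, 8), (13, u, 28, 21), (13, u, 28, 8), (13, w, 28, 21), (13, w, 28, 8), (8, v, 28, 8), (8, v, 9, 9)}.
π[C, F, A]: project onto (C, F, A) → {(28, s, 21), (28, s, 8), (28, u, 21), (28, u, 8), (28, v, 8), (28, w, 21), (28, w, 8), (9, v, 9)}
Selection F ≠ w: {(28, s, 21), (28, s, 8), (28, u, 21), (28, u, 8), (28, v, 8), (9, v, 9)}

{(28, s, 21), (28, s, 8), (28, u, 21), (28, u, 8), (28, v, 8), (9, v, 9)}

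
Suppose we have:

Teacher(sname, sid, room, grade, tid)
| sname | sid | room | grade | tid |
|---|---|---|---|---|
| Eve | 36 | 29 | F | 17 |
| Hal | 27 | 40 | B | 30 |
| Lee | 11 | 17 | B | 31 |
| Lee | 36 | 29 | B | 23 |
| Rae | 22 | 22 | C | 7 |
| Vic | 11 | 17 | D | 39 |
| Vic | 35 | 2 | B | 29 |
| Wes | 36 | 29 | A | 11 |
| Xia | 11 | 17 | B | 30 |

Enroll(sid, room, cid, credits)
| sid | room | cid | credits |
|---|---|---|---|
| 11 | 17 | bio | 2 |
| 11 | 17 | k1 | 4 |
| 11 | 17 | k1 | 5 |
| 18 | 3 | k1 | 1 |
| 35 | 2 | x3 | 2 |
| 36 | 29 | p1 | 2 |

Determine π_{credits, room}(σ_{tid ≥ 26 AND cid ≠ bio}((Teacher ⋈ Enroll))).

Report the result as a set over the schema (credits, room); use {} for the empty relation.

{(2, 2), (4, 17), (5, 17)}

Teacher ⋈ Enroll (natural join on sid, room): {(Eve, 36, 29, F, 17, p1, 2), (Lee, 11, 17, B, 31, bio, 2), (Lee, 11, 17, B, 31, k1, 4), (Lee, 11, 17, B, 31, k1, 5), (Lee, 36, 29, B, 23, p1, 2), (Vic, 11, 17, D, 39, bio, 2), (Vic, 11, 17, D, 39, k1, 4), (Vic, 11, 17, D, 39, k1, 5), (Vic, 35, 2, B, 29, x3, 2), (Wes, 36, 29, A, 11, p1, 2), (Xia, 11, 17, B, 30, bio, 2), (Xia, 11, 17, B, 30, k1, 4), (Xia, 11, 17, B, 30, k1, 5)}
Filtering on tid ≥ 26 AND cid ≠ bio leaves {(Lee, 11, 17, B, 31, k1, 4), (Lee, 11, 17, B, 31, k1, 5), (Vic, 11, 17, D, 39, k1, 4), (Vic, 11, 17, D, 39, k1, 5), (Vic, 35, 2, B, 29, x3, 2), (Xia, 11, 17, B, 30, k1, 4), (Xia, 11, 17, B, 30, k1, 5)}.
Projecting to credits, room (4 duplicate(s) eliminated): {(2, 2), (4, 17), (5, 17)}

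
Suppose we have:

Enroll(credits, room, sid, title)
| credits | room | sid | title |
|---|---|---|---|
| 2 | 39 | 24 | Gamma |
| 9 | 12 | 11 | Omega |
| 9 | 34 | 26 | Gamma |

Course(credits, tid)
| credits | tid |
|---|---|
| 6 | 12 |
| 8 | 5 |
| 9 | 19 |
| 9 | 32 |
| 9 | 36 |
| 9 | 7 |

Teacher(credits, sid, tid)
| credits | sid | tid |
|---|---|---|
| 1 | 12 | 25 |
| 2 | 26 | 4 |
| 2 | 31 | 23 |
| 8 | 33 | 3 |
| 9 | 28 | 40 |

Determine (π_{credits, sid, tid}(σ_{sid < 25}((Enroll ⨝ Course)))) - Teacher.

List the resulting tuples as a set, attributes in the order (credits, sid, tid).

{(9, 11, 19), (9, 11, 32), (9, 11, 36), (9, 11, 7)}

Joining Enroll and Course on credits yields {(9, 12, 11, Omega, 19), (9, 12, 11, Omega, 32), (9, 12, 11, Omega, 36), (9, 12, 11, Omega, 7), (9, 34, 26, Gamma, 19), (9, 34, 26, Gamma, 32), (9, 34, 26, Gamma, 36), (9, 34, 26, Gamma, 7)}.
Apply σ_{sid < 25}; surviving tuples: {(9, 12, 11, Omega, 19), (9, 12, 11, Omega, 32), (9, 12, 11, Omega, 36), (9, 12, 11, Omega, 7)}
π_{credits, sid, tid} gives {(9, 11, 19), (9, 11, 32), (9, 11, 36), (9, 11, 7)}.
Set difference of the two operands is {(9, 11, 19), (9, 11, 32), (9, 11, 36), (9, 11, 7)}.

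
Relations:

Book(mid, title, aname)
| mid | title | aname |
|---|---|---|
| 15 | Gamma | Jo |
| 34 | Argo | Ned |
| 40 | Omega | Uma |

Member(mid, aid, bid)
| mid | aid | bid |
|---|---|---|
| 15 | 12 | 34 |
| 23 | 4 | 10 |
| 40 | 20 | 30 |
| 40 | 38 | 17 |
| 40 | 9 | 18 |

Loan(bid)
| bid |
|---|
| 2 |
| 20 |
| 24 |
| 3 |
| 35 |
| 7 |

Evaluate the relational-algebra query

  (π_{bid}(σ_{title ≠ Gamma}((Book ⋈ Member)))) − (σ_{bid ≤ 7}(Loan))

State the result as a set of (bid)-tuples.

Book ⋈ Member (natural join on mid): {(15, Gamma, Jo, 12, 34), (40, Omega, Uma, 20, 30), (40, Omega, Uma, 38, 17), (40, Omega, Uma, 9, 18)}
Selection title ≠ Gamma: {(40, Omega, Uma, 20, 30), (40, Omega, Uma, 38, 17), (40, Omega, Uma, 9, 18)}
π[bid]: project onto (bid) → {17, 18, 30}
Selection bid ≤ 7: {2, 3, 7}
Set difference of the two operands is {17, 18, 30}.

{17, 18, 30}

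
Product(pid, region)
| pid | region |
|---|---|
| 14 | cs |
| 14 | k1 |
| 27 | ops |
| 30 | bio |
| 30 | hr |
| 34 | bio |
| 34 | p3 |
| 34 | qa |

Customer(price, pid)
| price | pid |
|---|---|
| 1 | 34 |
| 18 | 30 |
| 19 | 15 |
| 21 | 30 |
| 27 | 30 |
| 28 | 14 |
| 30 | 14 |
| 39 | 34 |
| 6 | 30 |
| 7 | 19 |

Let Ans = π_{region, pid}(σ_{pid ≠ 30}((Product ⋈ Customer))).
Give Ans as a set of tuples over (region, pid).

{(bio, 34), (cs, 14), (k1, 14), (p3, 34), (qa, 34)}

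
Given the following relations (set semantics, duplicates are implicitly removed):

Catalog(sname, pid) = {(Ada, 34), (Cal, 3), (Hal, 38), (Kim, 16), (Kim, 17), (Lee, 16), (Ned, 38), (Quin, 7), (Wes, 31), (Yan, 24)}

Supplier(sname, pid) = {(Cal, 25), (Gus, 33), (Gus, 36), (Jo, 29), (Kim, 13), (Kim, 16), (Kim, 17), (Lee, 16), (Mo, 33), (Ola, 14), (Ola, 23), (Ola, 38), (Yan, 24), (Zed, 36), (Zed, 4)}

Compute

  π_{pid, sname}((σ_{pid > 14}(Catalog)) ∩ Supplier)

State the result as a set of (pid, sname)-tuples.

σ[pid > 14]: keep tuples satisfying pid > 14 → {(Ada, 34), (Hal, 38), (Kim, 16), (Kim, 17), (Lee, 16), (Ned, 38), (Wes, 31), (Yan, 24)}
Taking the intersection: {(Kim, 16), (Kim, 17), (Lee, 16), (Yan, 24)}
Keep only column(s) pid, sname: {(16, Kim), (16, Lee), (17, Kim), (24, Yan)}

{(16, Kim), (16, Lee), (17, Kim), (24, Yan)}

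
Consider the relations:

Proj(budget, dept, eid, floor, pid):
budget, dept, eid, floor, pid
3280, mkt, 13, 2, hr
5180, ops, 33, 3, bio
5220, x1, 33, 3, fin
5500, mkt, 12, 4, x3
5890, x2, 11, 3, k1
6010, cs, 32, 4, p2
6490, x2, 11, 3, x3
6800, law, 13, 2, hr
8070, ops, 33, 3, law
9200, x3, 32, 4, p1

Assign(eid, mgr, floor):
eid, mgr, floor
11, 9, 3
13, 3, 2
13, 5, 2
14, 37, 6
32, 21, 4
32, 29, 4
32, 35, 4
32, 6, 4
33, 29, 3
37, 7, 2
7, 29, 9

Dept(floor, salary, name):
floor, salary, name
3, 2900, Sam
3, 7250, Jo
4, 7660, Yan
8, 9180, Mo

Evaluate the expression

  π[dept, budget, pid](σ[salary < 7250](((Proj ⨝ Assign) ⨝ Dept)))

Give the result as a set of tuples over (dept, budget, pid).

{(ops, 5180, bio), (ops, 8070, law), (x1, 5220, fin), (x2, 5890, k1), (x2, 6490, x3)}

Joining Proj and Assign on eid, floor yields {(3280, mkt, 13, 2, hr, 3), (3280, mkt, 13, 2, hr, 5), (5180, ops, 33, 3, bio, 29), (5220, x1, 33, 3, fin, 29), (5890, x2, 11, 3, k1, 9), (6010, cs, 32, 4, p2, 21), (6010, cs, 32, 4, p2, 29), (6010, cs, 32, 4, p2, 35), (6010, cs, 32, 4, p2, 6), (6490, x2, 11, 3, x3, 9), (6800, law, 13, 2, hr, 3), (6800, law, 13, 2, hr, 5), (8070, ops, 33, 3, law, 29), (9200, x3, 32, 4, p1, 21), (9200, x3, 32, 4, p1, 29), (9200, x3, 32, 4, p1, 35), (9200, x3, 32, 4, p1, 6)}.
Joining (Proj ⨝ Assign) and Dept on floor yields {(5180, ops, 33, 3, bio, 29, 2900, Sam), (5180, ops, 33, 3, bio, 29, 7250, Jo), (5220, x1, 33, 3, fin, 29, 2900, Sam), (5220, x1, 33, 3, fin, 29, 7250, Jo), (5890, x2, 11, 3, k1, 9, 2900, Sam), (5890, x2, 11, 3, k1, 9, 7250, Jo), (6010, cs, 32, 4, p2, 21, 7660, Yan), (6010, cs, 32, 4, p2, 29, 7660, Yan), (6010, cs, 32, 4, p2, 35, 7660, Yan), (6010, cs, 32, 4, p2, 6, 7660, Yan), (6490, x2, 11, 3, x3, 9, 2900, Sam), (6490, x2, 11, 3, x3, 9, 7250, Jo), (8070, ops, 33, 3, law, 29, 2900, Sam), (8070, ops, 33, 3, law, 29, 7250, Jo), (9200, x3, 32, 4, p1, 21, 7660, Yan), (9200, x3, 32, 4, p1, 29, 7660, Yan), (9200, x3, 32, 4, p1, 35, 7660, Yan), (9200, x3, 32, 4, p1, 6, 7660, Yan)}.
Selection salary < 7250: {(5180, ops, 33, 3, bio, 29, 2900, Sam), (5220, x1, 33, 3, fin, 29, 2900, Sam), (5890, x2, 11, 3, k1, 9, 2900, Sam), (6490, x2, 11, 3, x3, 9, 2900, Sam), (8070, ops, 33, 3, law, 29, 2900, Sam)}
π[dept, budget, pid]: project onto (dept, budget, pid) → {(ops, 5180, bio), (ops, 8070, law), (x1, 5220, fin), (x2, 5890, k1), (x2, 6490, x3)}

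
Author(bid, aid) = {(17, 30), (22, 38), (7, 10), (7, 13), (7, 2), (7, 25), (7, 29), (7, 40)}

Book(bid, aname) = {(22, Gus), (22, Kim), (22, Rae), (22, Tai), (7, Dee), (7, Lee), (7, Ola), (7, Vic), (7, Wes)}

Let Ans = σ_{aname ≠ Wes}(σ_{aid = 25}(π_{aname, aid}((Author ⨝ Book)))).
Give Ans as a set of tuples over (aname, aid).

Joining Author and Book on bid yields {(22, 38, Gus), (22, 38, Kim), (22, 38, Rae), (22, 38, Tai), (7, 10, Dee), (7, 10, Lee), (7, 10, Ola), (7, 10, Vic), (7, 10, Wes), (7, 13, Dee), (7, 13, Lee), (7, 13, Ola), (7, 13, Vic), (7, 13, Wes), (7, 2, Dee), (7, 2, Lee), (7, 2, Ola), (7, 2, Vic), (7, 2, Wes), (7, 25, Dee), (7, 25, Lee), (7, 25, Ola), (7, 25, Vic), (7, 25, Wes), (7, 29, Dee), (7, 29, Lee), (7, 29, Ola), (7, 29, Vic), (7, 29, Wes), (7, 40, Dee), (7, 40, Lee), (7, 40, Ola), (7, 40, Vic), (7, 40, Wes)}.
π_{aname, aid} gives {(Dee, 10), (Dee, 13), (Dee, 2), (Dee, 25), (Dee, 29), (Dee, 40), (Gus, 38), (Kim, 38), (Lee, 10), (Lee, 13), (Lee, 2), (Lee, 25), (Lee, 29), (Lee, 40), (Ola, 10), (Ola, 13), (Ola, 2), (Ola, 25), (Ola, 29), (Ola, 40), (Rae, 38), (Tai, 38), (Vic, 10), (Vic, 13), (Vic, 2), (Vic, 25), (Vic, 29), (Vic, 40), (Wes, 10), (Wes, 13), (Wes, 2), (Wes, 25), (Wes, 29), (Wes, 40)}.
Filtering on aid = 25 leaves {(Dee, 25), (Lee, 25), (Ola, 25), (Vic, 25), (Wes, 25)}.
Filtering on aname ≠ Wes leaves {(Dee, 25), (Lee, 25), (Ola, 25), (Vic, 25)}.

{(Dee, 25), (Lee, 25), (Ola, 25), (Vic, 25)}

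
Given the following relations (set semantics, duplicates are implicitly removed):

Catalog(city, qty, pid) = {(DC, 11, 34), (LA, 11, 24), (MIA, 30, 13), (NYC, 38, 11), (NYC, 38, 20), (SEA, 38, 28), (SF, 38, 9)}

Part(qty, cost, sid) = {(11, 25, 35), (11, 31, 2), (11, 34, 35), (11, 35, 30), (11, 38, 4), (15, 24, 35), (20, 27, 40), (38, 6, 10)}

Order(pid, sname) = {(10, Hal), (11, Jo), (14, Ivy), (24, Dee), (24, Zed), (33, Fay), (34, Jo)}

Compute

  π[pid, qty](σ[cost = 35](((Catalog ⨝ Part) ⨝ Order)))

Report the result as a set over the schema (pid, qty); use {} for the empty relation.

Natural join on qty: {(DC, 11, 34, 25, 35), (DC, 11, 34, 31, 2), (DC, 11, 34, 34, 35), (DC, 11, 34, 35, 30), (DC, 11, 34, 38, 4), (LA, 11, 24, 25, 35), (LA, 11, 24, 31, 2), (LA, 11, 24, 34, 35), (LA, 11, 24, 35, 30), (LA, 11, 24, 38, 4), (NYC, 38, 11, 6, 10), (NYC, 38, 20, 6, 10), (SEA, 38, 28, 6, 10), (SF, 38, 9, 6, 10)}
Natural join on pid: {(DC, 11, 34, 25, 35, Jo), (DC, 11, 34, 31, 2, Jo), (DC, 11, 34, 34, 35, Jo), (DC, 11, 34, 35, 30, Jo), (DC, 11, 34, 38, 4, Jo), (LA, 11, 24, 25, 35, Dee), (LA, 11, 24, 25, 35, Zed), (LA, 11, 24, 31, 2, Dee), (LA, 11, 24, 31, 2, Zed), (LA, 11, 24, 34, 35, Dee), (LA, 11, 24, 34, 35, Zed), (LA, 11, 24, 35, 30, Dee), (LA, 11, 24, 35, 30, Zed), (LA, 11, 24, 38, 4, Dee), (LA, 11, 24, 38, 4, Zed), (NYC, 38, 11, 6, 10, Jo)}
Filtering on cost = 35 leaves {(DC, 11, 34, 35, 30, Jo), (LA, 11, 24, 35, 30, Dee), (LA, 11, 24, 35, 30, Zed)}.
π[pid, qty]: project onto (pid, qty) (1 duplicate(s) eliminated) → {(24, 11), (34, 11)}

{(24, 11), (34, 11)}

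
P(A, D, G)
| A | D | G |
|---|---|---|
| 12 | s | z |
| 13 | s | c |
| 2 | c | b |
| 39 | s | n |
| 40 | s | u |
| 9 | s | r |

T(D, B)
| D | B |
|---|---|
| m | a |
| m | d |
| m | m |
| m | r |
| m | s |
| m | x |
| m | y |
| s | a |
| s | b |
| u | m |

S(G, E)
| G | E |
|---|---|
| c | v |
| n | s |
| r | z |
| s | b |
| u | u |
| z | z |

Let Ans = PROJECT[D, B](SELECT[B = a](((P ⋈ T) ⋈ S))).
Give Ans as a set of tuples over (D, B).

{(s, a)}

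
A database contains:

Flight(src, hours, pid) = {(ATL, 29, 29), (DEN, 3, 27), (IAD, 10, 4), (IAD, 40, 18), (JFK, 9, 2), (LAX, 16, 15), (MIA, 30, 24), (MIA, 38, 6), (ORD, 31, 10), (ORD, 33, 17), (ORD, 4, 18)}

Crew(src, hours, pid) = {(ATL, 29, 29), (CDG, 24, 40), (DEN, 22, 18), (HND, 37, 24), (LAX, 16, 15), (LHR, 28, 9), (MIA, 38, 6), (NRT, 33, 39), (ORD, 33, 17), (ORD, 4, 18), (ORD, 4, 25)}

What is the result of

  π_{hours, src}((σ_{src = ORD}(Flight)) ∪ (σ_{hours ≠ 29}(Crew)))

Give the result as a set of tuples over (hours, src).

{(16, LAX), (22, DEN), (24, CDG), (28, LHR), (31, ORD), (33, NRT), (33, ORD), (37, HND), (38, MIA), (4, ORD)}

Filtering on src = ORD leaves {(ORD, 31, 10), (ORD, 33, 17), (ORD, 4, 18)}.
Filtering on hours ≠ 29 leaves {(CDG, 24, 40), (DEN, 22, 18), (HND, 37, 24), (LAX, 16, 15), (LHR, 28, 9), (MIA, 38, 6), (NRT, 33, 39), (ORD, 33, 17), (ORD, 4, 18), (ORD, 4, 25)}.
Union: {(ORD, 31, 10), (ORD, 33, 17), (ORD, 4, 18)} with {(CDG, 24, 40), (DEN, 22, 18), (HND, 37, 24), (LAX, 16, 15), (LHR, 28, 9), (MIA, 38, 6), (NRT, 33, 39), (ORD, 33, 17), (ORD, 4, 18), (ORD, 4, 25)} → {(CDG, 24, 40), (DEN, 22, 18), (HND, 37, 24), (LAX, 16, 15), (LHR, 28, 9), (MIA, 38, 6), (NRT, 33, 39), (ORD, 31, 10), (ORD, 33, 17), (ORD, 4, 18), (ORD, 4, 25)}
Keep only column(s) hours, src (1 duplicate(s) eliminated): {(16, LAX), (22, DEN), (24, CDG), (28, LHR), (31, ORD), (33, NRT), (33, ORD), (37, HND), (38, MIA), (4, ORD)}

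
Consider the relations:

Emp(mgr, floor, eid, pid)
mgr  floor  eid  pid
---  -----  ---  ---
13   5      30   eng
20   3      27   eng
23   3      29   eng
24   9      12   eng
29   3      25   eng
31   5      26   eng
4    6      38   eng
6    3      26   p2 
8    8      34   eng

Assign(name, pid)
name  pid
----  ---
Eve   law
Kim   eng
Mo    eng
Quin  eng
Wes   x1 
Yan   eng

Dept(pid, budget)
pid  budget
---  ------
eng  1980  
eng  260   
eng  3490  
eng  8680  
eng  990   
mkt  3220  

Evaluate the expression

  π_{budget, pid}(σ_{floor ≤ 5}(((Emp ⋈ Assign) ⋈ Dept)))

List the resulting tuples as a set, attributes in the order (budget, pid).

{(1980, eng), (260, eng), (3490, eng), (8680, eng), (990, eng)}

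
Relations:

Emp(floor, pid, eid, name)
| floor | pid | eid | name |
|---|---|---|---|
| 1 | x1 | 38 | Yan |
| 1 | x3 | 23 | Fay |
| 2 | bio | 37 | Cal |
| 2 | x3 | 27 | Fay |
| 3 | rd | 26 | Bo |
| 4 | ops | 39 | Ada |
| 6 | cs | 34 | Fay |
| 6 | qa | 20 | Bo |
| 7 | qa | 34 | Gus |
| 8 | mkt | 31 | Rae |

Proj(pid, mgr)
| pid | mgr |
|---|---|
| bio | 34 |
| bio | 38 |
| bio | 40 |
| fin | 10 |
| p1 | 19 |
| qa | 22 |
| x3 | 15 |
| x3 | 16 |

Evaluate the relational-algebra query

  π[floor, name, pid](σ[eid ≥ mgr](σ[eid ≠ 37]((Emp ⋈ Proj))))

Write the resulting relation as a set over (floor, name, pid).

Natural join on pid: {(1, x3, 23, Fay, 15), (1, x3, 23, Fay, 16), (2, bio, 37, Cal, 34), (2, bio, 37, Cal, 38), (2, bio, 37, Cal, 40), (2, x3, 27, Fay, 15), (2, x3, 27, Fay, 16), (6, qa, 20, Bo, 22), (7, qa, 34, Gus, 22)}
Filtering on eid ≠ 37 leaves {(1, x3, 23, Fay, 15), (1, x3, 23, Fay, 16), (2, x3, 27, Fay, 15), (2, x3, 27, Fay, 16), (6, qa, 20, Bo, 22), (7, qa, 34, Gus, 22)}.
Filtering on eid ≥ mgr leaves {(1, x3, 23, Fay, 15), (1, x3, 23, Fay, 16), (2, x3, 27, Fay, 15), (2, x3, 27, Fay, 16), (7, qa, 34, Gus, 22)}.
π[floor, name, pid]: project onto (floor, name, pid) (2 duplicate(s) eliminated) → {(1, Fay, x3), (2, Fay, x3), (7, Gus, qa)}

{(1, Fay, x3), (2, Fay, x3), (7, Gus, qa)}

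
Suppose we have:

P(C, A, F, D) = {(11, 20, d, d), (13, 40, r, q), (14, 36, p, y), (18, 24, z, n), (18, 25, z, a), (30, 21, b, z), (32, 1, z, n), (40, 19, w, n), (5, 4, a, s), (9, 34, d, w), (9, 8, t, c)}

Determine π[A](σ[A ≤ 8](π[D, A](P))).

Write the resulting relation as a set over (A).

{1, 4, 8}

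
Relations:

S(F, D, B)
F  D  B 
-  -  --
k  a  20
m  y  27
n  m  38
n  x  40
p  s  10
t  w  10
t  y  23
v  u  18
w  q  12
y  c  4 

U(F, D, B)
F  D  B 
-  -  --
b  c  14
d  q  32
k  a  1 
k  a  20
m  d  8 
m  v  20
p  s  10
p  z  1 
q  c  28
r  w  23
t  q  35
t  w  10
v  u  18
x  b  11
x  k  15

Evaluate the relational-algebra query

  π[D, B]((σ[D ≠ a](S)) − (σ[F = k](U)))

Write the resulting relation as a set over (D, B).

{(c, 4), (m, 38), (q, 12), (s, 10), (u, 18), (w, 10), (x, 40), (y, 23), (y, 27)}

σ[D ≠ a]: keep tuples satisfying D ≠ a → {(m, y, 27), (n, m, 38), (n, x, 40), (p, s, 10), (t, w, 10), (t, y, 23), (v, u, 18), (w, q, 12), (y, c, 4)}
σ[F = k]: keep tuples satisfying F = k → {(k, a, 1), (k, a, 20)}
Difference: {(m, y, 27), (n, m, 38), (n, x, 40), (p, s, 10), (t, w, 10), (t, y, 23), (v, u, 18), (w, q, 12), (y, c, 4)} with {(k, a, 1), (k, a, 20)} → {(m, y, 27), (n, m, 38), (n, x, 40), (p, s, 10), (t, w, 10), (t, y, 23), (v, u, 18), (w, q, 12), (y, c, 4)}
Keep only column(s) D, B: {(c, 4), (m, 38), (q, 12), (s, 10), (u, 18), (w, 10), (x, 40), (y, 23), (y, 27)}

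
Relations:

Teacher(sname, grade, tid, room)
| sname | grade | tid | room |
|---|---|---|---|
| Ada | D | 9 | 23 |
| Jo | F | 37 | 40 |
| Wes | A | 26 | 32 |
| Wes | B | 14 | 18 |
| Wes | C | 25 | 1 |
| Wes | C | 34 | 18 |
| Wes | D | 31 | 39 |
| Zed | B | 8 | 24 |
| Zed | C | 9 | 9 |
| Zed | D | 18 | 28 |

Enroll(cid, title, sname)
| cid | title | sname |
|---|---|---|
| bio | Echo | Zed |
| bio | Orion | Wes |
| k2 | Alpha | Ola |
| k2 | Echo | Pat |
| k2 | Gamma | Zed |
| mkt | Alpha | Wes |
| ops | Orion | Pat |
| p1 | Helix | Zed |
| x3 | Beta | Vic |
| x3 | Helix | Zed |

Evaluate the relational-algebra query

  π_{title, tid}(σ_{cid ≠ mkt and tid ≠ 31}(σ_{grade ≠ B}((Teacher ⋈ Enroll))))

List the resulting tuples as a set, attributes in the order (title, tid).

Natural join on sname: {(Wes, A, 26, 32, bio, Orion), (Wes, A, 26, 32, mkt, Alpha), (Wes, B, 14, 18, bio, Orion), (Wes, B, 14, 18, mkt, Alpha), (Wes, C, 25, 1, bio, Orion), (Wes, C, 25, 1, mkt, Alpha), (Wes, C, 34, 18, bio, Orion), (Wes, C, 34, 18, mkt, Alpha), (Wes, D, 31, 39, bio, Orion), (Wes, D, 31, 39, mkt, Alpha), (Zed, B, 8, 24, bio, Echo), (Zed, B, 8, 24, k2, Gamma), (Zed, B, 8, 24, p1, Helix), (Zed, B, 8, 24, x3, Helix), (Zed, C, 9, 9, bio, Echo), (Zed, C, 9, 9, k2, Gamma), (Zed, C, 9, 9, p1, Helix), (Zed, C, 9, 9, x3, Helix), (Zed, D, 18, 28, bio, Echo), (Zed, D, 18, 28, k2, Gamma), (Zed, D, 18, 28, p1, Helix), (Zed, D, 18, 28, x3, Helix)}
Apply σ_{grade ≠ B}; surviving tuples: {(Wes, A, 26, 32, bio, Orion), (Wes, A, 26, 32, mkt, Alpha), (Wes, C, 25, 1, bio, Orion), (Wes, C, 25, 1, mkt, Alpha), (Wes, C, 34, 18, bio, Orion), (Wes, C, 34, 18, mkt, Alpha), (Wes, D, 31, 39, bio, Orion), (Wes, D, 31, 39, mkt, Alpha), (Zed, C, 9, 9, bio, Echo), (Zed, C, 9, 9, k2, Gamma), (Zed, C, 9, 9, p1, Helix), (Zed, C, 9, 9, x3, Helix), (Zed, D, 18, 28, bio, Echo), (Zed, D, 18, 28, k2, Gamma), (Zed, D, 18, 28, p1, Helix), (Zed, D, 18, 28, x3, Helix)}
Apply σ_{cid ≠ mkt and tid ≠ 31}; surviving tuples: {(Wes, A, 26, 32, bio, Orion), (Wes, C, 25, 1, bio, Orion), (Wes, C, 34, 18, bio, Orion), (Zed, C, 9, 9, bio, Echo), (Zed, C, 9, 9, k2, Gamma), (Zed, C, 9, 9, p1, Helix), (Zed, C, 9, 9, x3, Helix), (Zed, D, 18, 28, bio, Echo), (Zed, D, 18, 28, k2, Gamma), (Zed, D, 18, 28, p1, Helix), (Zed, D, 18, 28, x3, Helix)}
π[title, tid]: project onto (title, tid) (2 duplicate(s) eliminated) → {(Echo, 18), (Echo, 9), (Gamma, 18), (Gamma, 9), (Helix, 18), (Helix, 9), (Orion, 25), (Orion, 26), (Orion, 34)}

{(Echo, 18), (Echo, 9), (Gamma, 18), (Gamma, 9), (Helix, 18), (Helix, 9), (Orion, 25), (Orion, 26), (Orion, 34)}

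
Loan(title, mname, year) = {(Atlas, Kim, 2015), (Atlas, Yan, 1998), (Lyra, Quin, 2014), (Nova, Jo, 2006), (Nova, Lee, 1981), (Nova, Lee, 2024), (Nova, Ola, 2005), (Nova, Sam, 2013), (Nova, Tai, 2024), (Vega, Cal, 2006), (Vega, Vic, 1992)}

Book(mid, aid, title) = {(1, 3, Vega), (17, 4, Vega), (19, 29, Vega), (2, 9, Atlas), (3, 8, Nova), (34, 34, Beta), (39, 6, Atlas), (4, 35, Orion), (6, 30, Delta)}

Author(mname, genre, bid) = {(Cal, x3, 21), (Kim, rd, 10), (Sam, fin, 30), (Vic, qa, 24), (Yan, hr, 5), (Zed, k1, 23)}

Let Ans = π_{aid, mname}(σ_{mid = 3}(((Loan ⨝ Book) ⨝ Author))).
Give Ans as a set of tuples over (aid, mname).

{(8, Sam)}

Loan ⋈ Book (natural join on title): {(Atlas, Kim, 2015, 2, 9), (Atlas, Kim, 2015, 39, 6), (Atlas, Yan, 1998, 2, 9), (Atlas, Yan, 1998, 39, 6), (Nova, Jo, 2006, 3, 8), (Nova, Lee, 1981, 3, 8), (Nova, Lee, 2024, 3, 8), (Nova, Ola, 2005, 3, 8), (Nova, Sam, 2013, 3, 8), (Nova, Tai, 2024, 3, 8), (Vega, Cal, 2006, 1, 3), (Vega, Cal, 2006, 17, 4), (Vega, Cal, 2006, 19, 29), (Vega, Vic, 1992, 1, 3), (Vega, Vic, 1992, 17, 4), (Vega, Vic, 1992, 19, 29)}
(Loan ⨝ Book) ⋈ Author (natural join on mname): {(Atlas, Kim, 2015, 2, 9, rd, 10), (Atlas, Kim, 2015, 39, 6, rd, 10), (Atlas, Yan, 1998, 2, 9, hr, 5), (Atlas, Yan, 1998, 39, 6, hr, 5), (Nova, Sam, 2013, 3, 8, fin, 30), (Vega, Cal, 2006, 1, 3, x3, 21), (Vega, Cal, 2006, 17, 4, x3, 21), (Vega, Cal, 2006, 19, 29, x3, 21), (Vega, Vic, 1992, 1, 3, qa, 24), (Vega, Vic, 1992, 17, 4, qa, 24), (Vega, Vic, 1992, 19, 29, qa, 24)}
Apply σ_{mid = 3}; surviving tuples: {(Nova, Sam, 2013, 3, 8, fin, 30)}
π[aid, mname]: project onto (aid, mname) → {(8, Sam)}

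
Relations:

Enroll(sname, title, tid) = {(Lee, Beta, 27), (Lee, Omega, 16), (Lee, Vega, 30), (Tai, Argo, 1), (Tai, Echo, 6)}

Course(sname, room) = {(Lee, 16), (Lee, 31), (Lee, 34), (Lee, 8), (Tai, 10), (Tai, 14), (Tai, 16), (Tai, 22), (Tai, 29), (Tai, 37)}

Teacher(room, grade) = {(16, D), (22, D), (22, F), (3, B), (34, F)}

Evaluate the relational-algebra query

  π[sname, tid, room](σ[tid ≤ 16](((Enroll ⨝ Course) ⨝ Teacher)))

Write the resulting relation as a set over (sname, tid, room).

{(Lee, 16, 16), (Lee, 16, 34), (Tai, 1, 16), (Tai, 1, 22), (Tai, 6, 16), (Tai, 6, 22)}

Natural join on sname: {(Lee, Beta, 27, 16), (Lee, Beta, 27, 31), (Lee, Beta, 27, 34), (Lee, Beta, 27, 8), (Lee, Omega, 16, 16), (Lee, Omega, 16, 31), (Lee, Omega, 16, 34), (Lee, Omega, 16, 8), (Lee, Vega, 30, 16), (Lee, Vega, 30, 31), (Lee, Vega, 30, 34), (Lee, Vega, 30, 8), (Tai, Argo, 1, 10), (Tai, Argo, 1, 14), (Tai, Argo, 1, 16), (Tai, Argo, 1, 22), (Tai, Argo, 1, 29), (Tai, Argo, 1, 37), (Tai, Echo, 6, 10), (Tai, Echo, 6, 14), (Tai, Echo, 6, 16), (Tai, Echo, 6, 22), (Tai, Echo, 6, 29), (Tai, Echo, 6, 37)}
Natural join on room: {(Lee, Beta, 27, 16, D), (Lee, Beta, 27, 34, F), (Lee, Omega, 16, 16, D), (Lee, Omega, 16, 34, F), (Lee, Vega, 30, 16, D), (Lee, Vega, 30, 34, F), (Tai, Argo, 1, 16, D), (Tai, Argo, 1, 22, D), (Tai, Argo, 1, 22, F), (Tai, Echo, 6, 16, D), (Tai, Echo, 6, 22, D), (Tai, Echo, 6, 22, F)}
σ[tid ≤ 16]: keep tuples satisfying tid ≤ 16 → {(Lee, Omega, 16, 16, D), (Lee, Omega, 16, 34, F), (Tai, Argo, 1, 16, D), (Tai, Argo, 1, 22, D), (Tai, Argo, 1, 22, F), (Tai, Echo, 6, 16, D), (Tai, Echo, 6, 22, D), (Tai, Echo, 6, 22, F)}
Projecting to sname, tid, room (2 duplicate(s) eliminated): {(Lee, 16, 16), (Lee, 16, 34), (Tai, 1, 16), (Tai, 1, 22), (Tai, 6, 16), (Tai, 6, 22)}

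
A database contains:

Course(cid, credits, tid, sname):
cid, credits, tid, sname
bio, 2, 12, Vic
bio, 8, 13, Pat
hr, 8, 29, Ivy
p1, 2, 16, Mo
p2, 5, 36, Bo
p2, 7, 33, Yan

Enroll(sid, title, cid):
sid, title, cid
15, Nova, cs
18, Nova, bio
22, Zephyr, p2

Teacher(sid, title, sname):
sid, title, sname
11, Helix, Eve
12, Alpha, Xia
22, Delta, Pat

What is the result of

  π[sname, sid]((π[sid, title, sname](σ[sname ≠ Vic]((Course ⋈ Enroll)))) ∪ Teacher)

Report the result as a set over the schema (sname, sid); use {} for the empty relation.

Natural join on cid: {(bio, 2, 12, Vic, 18, Nova), (bio, 8, 13, Pat, 18, Nova), (p2, 5, 36, Bo, 22, Zephyr), (p2, 7, 33, Yan, 22, Zephyr)}
σ[sname ≠ Vic]: keep tuples satisfying sname ≠ Vic → {(bio, 8, 13, Pat, 18, Nova), (p2, 5, 36, Bo, 22, Zephyr), (p2, 7, 33, Yan, 22, Zephyr)}
π_{sid, title, sname} gives {(18, Nova, Pat), (22, Zephyr, Bo), (22, Zephyr, Yan)}.
Union: {(18, Nova, Pat), (22, Zephyr, Bo), (22, Zephyr, Yan)} with {(11, Helix, Eve), (12, Alpha, Xia), (22, Delta, Pat)} → {(11, Helix, Eve), (12, Alpha, Xia), (18, Nova, Pat), (22, Delta, Pat), (22, Zephyr, Bo), (22, Zephyr, Yan)}
π_{sname, sid} gives {(Bo, 22), (Eve, 11), (Pat, 18), (Pat, 22), (Xia, 12), (Yan, 22)}.

{(Bo, 22), (Eve, 11), (Pat, 18), (Pat, 22), (Xia, 12), (Yan, 22)}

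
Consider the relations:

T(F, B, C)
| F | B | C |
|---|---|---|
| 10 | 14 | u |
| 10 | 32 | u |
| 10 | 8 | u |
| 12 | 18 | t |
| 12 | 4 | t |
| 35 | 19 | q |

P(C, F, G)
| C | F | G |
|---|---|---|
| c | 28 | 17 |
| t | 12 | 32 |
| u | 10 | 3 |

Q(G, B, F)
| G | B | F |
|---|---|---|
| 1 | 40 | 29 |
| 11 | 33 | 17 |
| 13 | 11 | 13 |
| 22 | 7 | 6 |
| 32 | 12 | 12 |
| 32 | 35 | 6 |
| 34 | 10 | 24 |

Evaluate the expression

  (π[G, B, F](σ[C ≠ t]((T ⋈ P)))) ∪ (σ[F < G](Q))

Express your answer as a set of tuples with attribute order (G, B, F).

{(22, 7, 6), (3, 14, 10), (3, 32, 10), (3, 8, 10), (32, 12, 12), (32, 35, 6), (34, 10, 24)}

Joining T and P on F, C yields {(10, 14, u, 3), (10, 32, u, 3), (10, 8, u, 3), (12, 18, t, 32), (12, 4, t, 32)}.
Apply σ_{C ≠ t}; surviving tuples: {(10, 14, u, 3), (10, 32, u, 3), (10, 8, u, 3)}
π_{G, B, F} gives {(3, 14, 10), (3, 32, 10), (3, 8, 10)}.
Apply σ_{F < G}; surviving tuples: {(22, 7, 6), (32, 12, 12), (32, 35, 6), (34, 10, 24)}
Set union of the two operands is {(22, 7, 6), (3, 14, 10), (3, 32, 10), (3, 8, 10), (32, 12, 12), (32, 35, 6), (34, 10, 24)}.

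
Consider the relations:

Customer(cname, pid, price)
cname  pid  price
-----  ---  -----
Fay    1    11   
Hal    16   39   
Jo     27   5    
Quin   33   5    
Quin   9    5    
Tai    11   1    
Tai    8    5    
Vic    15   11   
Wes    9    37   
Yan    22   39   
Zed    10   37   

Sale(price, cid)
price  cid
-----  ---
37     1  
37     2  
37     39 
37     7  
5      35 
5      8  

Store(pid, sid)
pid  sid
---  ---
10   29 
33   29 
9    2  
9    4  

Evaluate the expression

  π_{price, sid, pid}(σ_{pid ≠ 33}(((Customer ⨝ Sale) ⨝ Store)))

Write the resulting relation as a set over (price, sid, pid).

Joining Customer and Sale on price yields {(Jo, 27, 5, 35), (Jo, 27, 5, 8), (Quin, 33, 5, 35), (Quin, 33, 5, 8), (Quin, 9, 5, 35), (Quin, 9, 5, 8), (Tai, 8, 5, 35), (Tai, 8, 5, 8), (Wes, 9, 37, 1), (Wes, 9, 37, 2), (Wes, 9, 37, 39), (Wes, 9, 37, 7), (Zed, 10, 37, 1), (Zed, 10, 37, 2), (Zed, 10, 37, 39), (Zed, 10, 37, 7)}.
Joining (Customer ⨝ Sale) and Store on pid yields {(Quin, 33, 5, 35, 29), (Quin, 33, 5, 8, 29), (Quin, 9, 5, 35, 2), (Quin, 9, 5, 35, 4), (Quin, 9, 5, 8, 2), (Quin, 9, 5, 8, 4), (Wes, 9, 37, 1, 2), (Wes, 9, 37, 1, 4), (Wes, 9, 37, 2, 2), (Wes, 9, 37, 2, 4), (Wes, 9, 37, 39, 2), (Wes, 9, 37, 39, 4), (Wes, 9, 37, 7, 2), (Wes, 9, 37, 7, 4), (Zed, 10, 37, 1, 29), (Zed, 10, 37, 2, 29), (Zed, 10, 37, 39, 29), (Zed, 10, 37, 7, 29)}.
Apply σ_{pid ≠ 33}; surviving tuples: {(Quin, 9, 5, 35, 2), (Quin, 9, 5, 35, 4), (Quin, 9, 5, 8, 2), (Quin, 9, 5, 8, 4), (Wes, 9, 37, 1, 2), (Wes, 9, 37, 1, 4), (Wes, 9, 37, 2, 2), (Wes, 9, 37, 2, 4), (Wes, 9, 37, 39, 2), (Wes, 9, 37, 39, 4), (Wes, 9, 37, 7, 2), (Wes, 9, 37, 7, 4), (Zed, 10, 37, 1, 29), (Zed, 10, 37, 2, 29), (Zed, 10, 37, 39, 29), (Zed, 10, 37, 7, 29)}
π_{price, sid, pid} gives {(37, 2, 9), (37, 29, 10), (37, 4, 9), (5, 2, 9), (5, 4, 9)} (11 duplicate(s) eliminated).

{(37, 2, 9), (37, 29, 10), (37, 4, 9), (5, 2, 9), (5, 4, 9)}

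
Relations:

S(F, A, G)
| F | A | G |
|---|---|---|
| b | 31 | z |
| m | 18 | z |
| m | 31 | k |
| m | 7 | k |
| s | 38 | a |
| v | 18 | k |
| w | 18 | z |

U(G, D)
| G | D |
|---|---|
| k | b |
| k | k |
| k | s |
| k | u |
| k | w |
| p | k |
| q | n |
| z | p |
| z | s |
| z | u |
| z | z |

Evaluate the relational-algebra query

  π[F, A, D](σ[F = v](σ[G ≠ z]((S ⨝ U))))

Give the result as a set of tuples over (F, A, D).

Joining S and U on G yields {(b, 31, z, p), (b, 31, z, s), (b, 31, z, u), (b, 31, z, z), (m, 18, z, p), (m, 18, z, s), (m, 18, z, u), (m, 18, z, z), (m, 31, k, b), (m, 31, k, k), (m, 31, k, s), (m, 31, k, u), (m, 31, k, w), (m, 7, k, b), (m, 7, k, k), (m, 7, k, s), (m, 7, k, u), (m, 7, k, w), (v, 18, k, b), (v, 18, k, k), (v, 18, k, s), (v, 18, k, u), (v, 18, k, w), (w, 18, z, p), (w, 18, z, s), (w, 18, z, u), (w, 18, z, z)}.
Filtering on G ≠ z leaves {(m, 31, k, b), (m, 31, k, k), (m, 31, k, s), (m, 31, k, u), (m, 31, k, w), (m, 7, k, b), (m, 7, k, k), (m, 7, k, s), (m, 7, k, u), (m, 7, k, w), (v, 18, k, b), (v, 18, k, k), (v, 18, k, s), (v, 18, k, u), (v, 18, k, w)}.
Filtering on F = v leaves {(v, 18, k, b), (v, 18, k, k), (v, 18, k, s), (v, 18, k, u), (v, 18, k, w)}.
π_{F, A, D} gives {(v, 18, b), (v, 18, k), (v, 18, s), (v, 18, u), (v, 18, w)}.

{(v, 18, b), (v, 18, k), (v, 18, s), (v, 18, u), (v, 18, w)}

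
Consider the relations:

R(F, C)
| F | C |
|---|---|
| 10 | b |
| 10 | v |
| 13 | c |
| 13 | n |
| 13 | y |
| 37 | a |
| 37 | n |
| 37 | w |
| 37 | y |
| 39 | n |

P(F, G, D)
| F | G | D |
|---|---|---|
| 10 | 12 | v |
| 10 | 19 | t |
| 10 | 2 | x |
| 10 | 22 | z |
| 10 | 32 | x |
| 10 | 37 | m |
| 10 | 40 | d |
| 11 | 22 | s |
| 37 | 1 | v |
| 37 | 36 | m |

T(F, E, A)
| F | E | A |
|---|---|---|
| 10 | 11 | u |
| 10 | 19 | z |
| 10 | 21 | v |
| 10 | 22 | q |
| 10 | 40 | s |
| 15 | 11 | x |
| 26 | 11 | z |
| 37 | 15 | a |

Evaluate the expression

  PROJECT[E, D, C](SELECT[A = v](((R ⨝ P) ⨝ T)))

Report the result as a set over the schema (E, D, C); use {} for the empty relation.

R ⋈ P (natural join on F): {(10, b, 12, v), (10, b, 19, t), (10, b, 2, x), (10, b, 22, z), (10, b, 32, x), (10, b, 37, m), (10, b, 40, d), (10, v, 12, v), (10, v, 19, t), (10, v, 2, x), (10, v, 22, z), (10, v, 32, x), (10, v, 37, m), (10, v, 40, d), (37, a, 1, v), (37, a, 36, m), (37, n, 1, v), (37, n, 36, m), (37, w, 1, v), (37, w, 36, m), (37, y, 1, v), (37, y, 36, m)}
(R ⨝ P) ⋈ T (natural join on F): {(10, b, 12, v, 11, u), (10, b, 12, v, 19, z), (10, b, 12, v, 21, v), (10, b, 12, v, 22, q), (10, b, 12, v, 40, s), (10, b, 19, t, 11, u), (10, b, 19, t, 19, z), (10, b, 19, t, 21, v), (10, b, 19, t, 22, q), (10, b, 19, t, 40, s), (10, b, 2, x, 11, u), (10, b, 2, x, 19, z), (10, b, 2, x, 21, v), (10, b, 2, x, 22, q), (10, b, 2, x, 40, s), (10, b, 22, z, 11, u), (10, b, 22, z, 19, z), (10, b, 22, z, 21, v), (10, b, 22, z, 22, q), (10, b, 22, z, 40, s), (10, b, 32, x, 11, u), (10, b, 32, x, 19, z), (10, b, 32, x, 21, v), (10, b, 32, x, 22, q), (10, b, 32, x, 40, s), (10, b, 37, m, 11, u), (10, b, 37, m, 19, z), (10, b, 37, m, 21, v), (10, b, 37, m, 22, q), (10, b, 37, m, 40, s), (10, b, 40, d, 11, u), (10, b, 40, d, 19, z), (10, b, 40, d, 21, v), (10, b, 40, d, 22, q), (10, b, 40, d, 40, s), (10, v, 12, v, 11, u), (10, v, 12, v, 19, z), (10, v, 12, v, 21, v), (10, v, 12, v, 22, q), (10, v, 12, v, 40, s), (10, v, 19, t, 11, u), (10, v, 19, t, 19, z), (10, v, 19, t, 21, v), (10, v, 19, t, 22, q), (10, v, 19, t, 40, s), (10, v, 2, x, 11, u), (10, v, 2, x, 19, z), (10, v, 2, x, 21, v), (10, v, 2, x, 22, q), (10, v, 2, x, 40, s), (10, v, 22, z, 11, u), (10, v, 22, z, 19, z), (10, v, 22, z, 21, v), (10, v, 22, z, 22, q), (10, v, 22, z, 40, s), (10, v, 32, x, 11, u), (10, v, 32, x, 19, z), (10, v, 32, x, 21, v), (10, v, 32, x, 22, q), (10, v, 32, x, 40, s), (10, v, 37, m, 11, u), (10, v, 37, m, 19, z), (10, v, 37, m, 21, v), (10, v, 37, m, 22, q), (10, v, 37, m, 40, s), (10, v, 40, d, 11, u), (10, v, 40, d, 19, z), (10, v, 40, d, 21, v), (10, v, 40, d, 22, q), (10, v, 40, d, 40, s), (37, a, 1, v, 15, a), (37, a, 36, m, 15, a), (37, n, 1, v, 15, a), (37, n, 36, m, 15, a), (37, w, 1, v, 15, a), (37, w, 36, m, 15, a), (37, y, 1, v, 15, a), (37, y, 36, m, 15, a)}
Filtering on A = v leaves {(10, b, 12, v, 21, v), (10, b, 19, t, 21, v), (10, b, 2, x, 21, v), (10, b, 22, z, 21, v), (10, b, 32, x, 21, v), (10, b, 37, m, 21, v), (10, b, 40, d, 21, v), (10, v, 12, v, 21, v), (10, v, 19, t, 21, v), (10, v, 2, x, 21, v), (10, v, 22, z, 21, v), (10, v, 32, x, 21, v), (10, v, 37, m, 21, v), (10, v, 40, d, 21, v)}.
Keep only column(s) E, D, C (2 duplicate(s) eliminated): {(21, d, b), (21, d, v), (21, m, b), (21, m, v), (21, t, b), (21, t, v), (21, v, b), (21, v, v), (21, x, b), (21, x, v), (21, z, b), (21, z, v)}

{(21, d, b), (21, d, v), (21, m, b), (21, m, v), (21, t, b), (21, t, v), (21, v, b), (21, v, v), (21, x, b), (21, x, v), (21, z, b), (21, z, v)}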